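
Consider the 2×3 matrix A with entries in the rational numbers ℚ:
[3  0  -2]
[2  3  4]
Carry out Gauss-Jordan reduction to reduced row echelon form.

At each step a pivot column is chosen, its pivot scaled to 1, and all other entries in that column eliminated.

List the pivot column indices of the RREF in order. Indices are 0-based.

pivot columns: 0, 1

step 1: normalize row 0 (÷3) = (1, 0, -2/3)
  row 1: subtract 2×row0 = (0, 3, 16/3)
step 2: normalize row 1 (÷3) = (0, 1, 16/9)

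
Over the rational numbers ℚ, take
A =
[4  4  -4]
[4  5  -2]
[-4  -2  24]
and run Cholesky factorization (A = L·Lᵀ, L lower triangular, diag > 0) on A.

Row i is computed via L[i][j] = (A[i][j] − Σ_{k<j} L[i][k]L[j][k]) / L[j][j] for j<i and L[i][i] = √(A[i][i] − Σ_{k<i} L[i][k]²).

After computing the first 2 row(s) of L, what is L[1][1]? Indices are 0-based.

L[1][1] = 1

Step 1: L[0][0] = √(4) = 2.
  L[1][0] = (4) / L[0][0] = 2.
Step 2: L[1][1] = √(1) = 1.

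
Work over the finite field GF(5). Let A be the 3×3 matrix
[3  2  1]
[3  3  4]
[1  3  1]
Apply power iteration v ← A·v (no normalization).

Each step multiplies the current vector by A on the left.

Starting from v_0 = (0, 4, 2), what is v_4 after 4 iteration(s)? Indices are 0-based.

v_0 = (0, 4, 2).
v_1 = A·v_0 = (0, 0, 4).
v_2 = A·v_1 = (4, 1, 4).
v_3 = A·v_2 = (3, 1, 1).
v_4 = A·v_3 = (2, 1, 2).

v_4 = (2, 1, 2)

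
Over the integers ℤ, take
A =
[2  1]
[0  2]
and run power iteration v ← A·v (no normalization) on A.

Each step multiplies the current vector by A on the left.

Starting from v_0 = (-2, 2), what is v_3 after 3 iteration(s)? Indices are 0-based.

v_3 = (8, 16)

v_0 = (-2, 2).
v_1 = A·v_0 = (-2, 4).
v_2 = A·v_1 = (0, 8).
v_3 = A·v_2 = (8, 16).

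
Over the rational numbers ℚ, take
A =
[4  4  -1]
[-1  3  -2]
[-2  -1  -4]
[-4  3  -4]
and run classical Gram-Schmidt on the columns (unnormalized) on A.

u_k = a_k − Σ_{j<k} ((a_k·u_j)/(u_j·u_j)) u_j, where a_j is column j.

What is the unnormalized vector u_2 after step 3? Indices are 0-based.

u_2 = (-827/643, 224/643, -2114/643, 174/643)

Step 1: u_0 = a_0 = (4, -1, -2, -4).
Step 2: u_1 = a_1 − (3/37)·u_0 = (136/37, 114/37, -31/37, 123/37).
Step 3: u_2 = a_2 − (22/37)·u_0 − (-366/643)·u_1 = (-827/643, 224/643, -2114/643, 174/643).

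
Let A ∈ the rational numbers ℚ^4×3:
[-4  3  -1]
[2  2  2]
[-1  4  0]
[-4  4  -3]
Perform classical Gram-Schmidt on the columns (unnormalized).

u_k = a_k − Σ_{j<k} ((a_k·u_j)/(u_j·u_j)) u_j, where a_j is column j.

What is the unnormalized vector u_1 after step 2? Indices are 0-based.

u_1 = (-1/37, 130/37, 120/37, 36/37)

Step 1: u_0 = a_0 = (-4, 2, -1, -4).
Step 2: u_1 = a_1 − (-28/37)·u_0 = (-1/37, 130/37, 120/37, 36/37).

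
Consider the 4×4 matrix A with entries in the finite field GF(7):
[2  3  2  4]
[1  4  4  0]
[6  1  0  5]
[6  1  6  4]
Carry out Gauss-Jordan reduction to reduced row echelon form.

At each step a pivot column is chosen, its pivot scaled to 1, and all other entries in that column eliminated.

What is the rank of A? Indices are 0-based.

rank = 4

pivot(0,0)=2: scale R0 → (1, 5, 1, 2)
  clear (1,0): R1 −= (1)R0 → (0, 6, 3, 5)
  clear (2,0): R2 −= (6)R0 → (0, 6, 1, 0)
  clear (3,0): R3 −= (6)R0 → (0, 6, 0, 6)
pivot(1,1)=6: scale R1 → (0, 1, 4, 2)
  clear (0,1): R0 −= (5)R1 → (1, 0, 2, 6)
  clear (2,1): R2 −= (6)R1 → (0, 0, 5, 2)
  clear (3,1): R3 −= (6)R1 → (0, 0, 4, 1)
pivot(2,2)=5: scale R2 → (0, 0, 1, 6)
  clear (0,2): R0 −= (2)R2 → (1, 0, 0, 1)
  clear (1,2): R1 −= (4)R2 → (0, 1, 0, 6)
  clear (3,2): R3 −= (4)R2 → (0, 0, 0, 5)
pivot(3,3)=5: scale R3 → (0, 0, 0, 1)
  clear (0,3): R0 −= (1)R3 → (1, 0, 0, 0)
  clear (1,3): R1 −= (6)R3 → (0, 1, 0, 0)
  clear (2,3): R2 −= (6)R3 → (0, 0, 1, 0)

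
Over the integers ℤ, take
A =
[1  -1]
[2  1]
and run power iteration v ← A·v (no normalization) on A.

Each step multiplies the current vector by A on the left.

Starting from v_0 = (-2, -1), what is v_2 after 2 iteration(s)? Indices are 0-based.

v_0 = (-2, -1).
v_1 = A·v_0 = (-1, -5).
v_2 = A·v_1 = (4, -7).

v_2 = (4, -7)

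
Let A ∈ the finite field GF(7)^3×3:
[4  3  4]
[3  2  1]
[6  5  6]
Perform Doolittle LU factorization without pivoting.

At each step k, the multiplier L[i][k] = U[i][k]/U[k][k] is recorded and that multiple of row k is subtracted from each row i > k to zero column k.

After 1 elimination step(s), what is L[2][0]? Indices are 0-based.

L[2][0] = 5

Step 1: pivot at (0,0) is 4.
  row1 ← row1 − (6)·row0  ⇒  L[1][0]=6, U row1=(0, 5, 5)
  row2 ← row2 − (5)·row0  ⇒  L[2][0]=5, U row2=(0, 4, 0)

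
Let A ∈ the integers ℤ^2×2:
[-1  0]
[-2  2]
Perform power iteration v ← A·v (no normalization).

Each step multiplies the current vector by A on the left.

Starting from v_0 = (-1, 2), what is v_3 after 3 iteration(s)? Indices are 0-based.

v_3 = (1, 22)

v_0 = (-1, 2).
v_1 = A·v_0 = (1, 6).
v_2 = A·v_1 = (-1, 10).
v_3 = A·v_2 = (1, 22).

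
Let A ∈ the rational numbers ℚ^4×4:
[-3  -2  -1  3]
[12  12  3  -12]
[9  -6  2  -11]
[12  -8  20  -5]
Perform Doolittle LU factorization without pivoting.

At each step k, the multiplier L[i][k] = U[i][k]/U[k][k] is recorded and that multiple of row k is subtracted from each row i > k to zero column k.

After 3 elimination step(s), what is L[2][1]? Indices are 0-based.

L[2][1] = -3

k=0: U[0][0]=-3
  eliminate (1,0): mult=-4, new row 1: (0, 4, -1, 0); set L[1][0]=-4
  eliminate (2,0): mult=-3, new row 2: (0, -12, -1, -2); set L[2][0]=-3
  eliminate (3,0): mult=-4, new row 3: (0, -16, 16, 7); set L[3][0]=-4
k=1: U[1][1]=4
  eliminate (2,1): mult=-3, new row 2: (0, 0, -4, -2); set L[2][1]=-3
  eliminate (3,1): mult=-4, new row 3: (0, 0, 12, 7); set L[3][1]=-4
k=2: U[2][2]=-4
  eliminate (3,2): mult=-3, new row 3: (0, 0, 0, 1); set L[3][2]=-3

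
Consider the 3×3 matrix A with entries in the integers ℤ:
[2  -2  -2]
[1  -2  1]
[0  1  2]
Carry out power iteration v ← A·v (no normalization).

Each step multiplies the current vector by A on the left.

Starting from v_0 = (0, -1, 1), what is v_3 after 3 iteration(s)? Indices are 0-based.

v_3 = (-16, 7, 5)

v_0 = (0, -1, 1).
v_1 = A·v_0 = (0, 3, 1).
v_2 = A·v_1 = (-8, -5, 5).
v_3 = A·v_2 = (-16, 7, 5).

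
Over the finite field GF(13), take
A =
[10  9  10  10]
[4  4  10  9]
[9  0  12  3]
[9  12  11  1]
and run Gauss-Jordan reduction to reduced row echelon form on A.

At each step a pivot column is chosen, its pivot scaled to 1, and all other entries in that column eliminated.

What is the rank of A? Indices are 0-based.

step 1: normalize row 0 (÷10) = (1, 10, 1, 1)
  row 1: subtract 4×row0 = (0, 3, 6, 5)
  row 2: subtract 9×row0 = (0, 1, 3, 7)
  row 3: subtract 9×row0 = (0, 0, 2, 5)
step 2: normalize row 1 (÷3) = (0, 1, 2, 6)
  row 0: subtract 10×row1 = (1, 0, 7, 6)
  row 2: subtract 1×row1 = (0, 0, 1, 1)
step 3: normalize row 2 (÷1) = (0, 0, 1, 1)
  row 0: subtract 7×row2 = (1, 0, 0, 12)
  row 1: subtract 2×row2 = (0, 1, 0, 4)
  row 3: subtract 2×row2 = (0, 0, 0, 3)
step 4: normalize row 3 (÷3) = (0, 0, 0, 1)
  row 0: subtract 12×row3 = (1, 0, 0, 0)
  row 1: subtract 4×row3 = (0, 1, 0, 0)
  row 2: subtract 1×row3 = (0, 0, 1, 0)

rank = 4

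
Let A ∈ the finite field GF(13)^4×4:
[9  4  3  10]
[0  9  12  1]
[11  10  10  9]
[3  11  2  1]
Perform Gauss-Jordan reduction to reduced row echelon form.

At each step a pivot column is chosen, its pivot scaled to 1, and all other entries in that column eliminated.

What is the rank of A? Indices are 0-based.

rank = 4

[1] R0 /= 9  ⇒  (1, 12, 9, 4)
     R2 -= 11·R0  ⇒  (0, 8, 2, 4)
     R3 -= 3·R0  ⇒  (0, 1, 1, 2)
[2] R1 /= 9  ⇒  (0, 1, 10, 3)
     R0 -= 12·R1  ⇒  (1, 0, 6, 7)
     R2 -= 8·R1  ⇒  (0, 0, 0, 6)
     R3 -= 1·R1  ⇒  (0, 0, 4, 12)
[3] R2 <-> R3
[3] R2 /= 4  ⇒  (0, 0, 1, 3)
     R0 -= 6·R2  ⇒  (1, 0, 0, 2)
     R1 -= 10·R2  ⇒  (0, 1, 0, 12)
[4] R3 /= 6  ⇒  (0, 0, 0, 1)
     R0 -= 2·R3  ⇒  (1, 0, 0, 0)
     R1 -= 12·R3  ⇒  (0, 1, 0, 0)
     R2 -= 3·R3  ⇒  (0, 0, 1, 0)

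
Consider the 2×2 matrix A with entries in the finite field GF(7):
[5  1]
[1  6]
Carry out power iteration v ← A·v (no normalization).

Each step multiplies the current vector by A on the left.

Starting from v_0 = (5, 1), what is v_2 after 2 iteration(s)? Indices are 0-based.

v_0 = (5, 1).
v_1 = A·v_0 = (5, 4).
v_2 = A·v_1 = (1, 1).

v_2 = (1, 1)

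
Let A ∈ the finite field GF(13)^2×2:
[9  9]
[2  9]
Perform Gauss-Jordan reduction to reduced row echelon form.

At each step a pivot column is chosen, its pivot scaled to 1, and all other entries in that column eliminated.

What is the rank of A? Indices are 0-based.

rank = 2

[1] R0 /= 9  ⇒  (1, 1)
     R1 -= 2·R0  ⇒  (0, 7)
[2] R1 /= 7  ⇒  (0, 1)
     R0 -= 1·R1  ⇒  (1, 0)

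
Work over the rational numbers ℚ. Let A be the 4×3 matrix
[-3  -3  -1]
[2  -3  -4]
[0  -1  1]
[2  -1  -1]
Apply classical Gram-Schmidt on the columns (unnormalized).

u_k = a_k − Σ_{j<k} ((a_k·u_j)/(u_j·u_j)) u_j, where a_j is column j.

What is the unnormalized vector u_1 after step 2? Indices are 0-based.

u_1 = (-48/17, -53/17, -1, -19/17)

Step 1: u_0 = a_0 = (-3, 2, 0, 2).
Step 2: u_1 = a_1 − (1/17)·u_0 = (-48/17, -53/17, -1, -19/17).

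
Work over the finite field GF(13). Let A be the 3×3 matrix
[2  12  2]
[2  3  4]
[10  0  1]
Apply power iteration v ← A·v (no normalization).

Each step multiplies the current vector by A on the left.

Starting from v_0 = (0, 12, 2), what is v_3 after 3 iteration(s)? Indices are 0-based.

v_0 = (0, 12, 2).
v_1 = A·v_0 = (5, 5, 2).
v_2 = A·v_1 = (9, 7, 0).
v_3 = A·v_2 = (11, 0, 12).

v_3 = (11, 0, 12)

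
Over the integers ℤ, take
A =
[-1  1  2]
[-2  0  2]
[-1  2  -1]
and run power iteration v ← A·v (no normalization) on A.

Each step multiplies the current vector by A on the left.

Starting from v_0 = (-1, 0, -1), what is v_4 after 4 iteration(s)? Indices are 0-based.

v_0 = (-1, 0, -1).
v_1 = A·v_0 = (-1, 0, 2).
v_2 = A·v_1 = (5, 6, -1).
v_3 = A·v_2 = (-1, -12, 8).
v_4 = A·v_3 = (5, 18, -31).

v_4 = (5, 18, -31)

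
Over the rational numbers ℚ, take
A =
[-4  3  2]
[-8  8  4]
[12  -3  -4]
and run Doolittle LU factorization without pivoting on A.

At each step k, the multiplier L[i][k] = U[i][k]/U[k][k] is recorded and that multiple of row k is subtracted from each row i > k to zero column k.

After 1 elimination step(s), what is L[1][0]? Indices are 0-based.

L[1][0] = 2

k=0: U[0][0]=-4
  eliminate (1,0): mult=2, new row 1: (0, 2, 0); set L[1][0]=2
  eliminate (2,0): mult=-3, new row 2: (0, 6, 2); set L[2][0]=-3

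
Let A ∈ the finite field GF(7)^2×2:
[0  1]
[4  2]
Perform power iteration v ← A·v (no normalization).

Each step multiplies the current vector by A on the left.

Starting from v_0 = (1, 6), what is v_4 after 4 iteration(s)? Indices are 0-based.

v_0 = (1, 6).
v_1 = A·v_0 = (6, 2).
v_2 = A·v_1 = (2, 0).
v_3 = A·v_2 = (0, 1).
v_4 = A·v_3 = (1, 2).

v_4 = (1, 2)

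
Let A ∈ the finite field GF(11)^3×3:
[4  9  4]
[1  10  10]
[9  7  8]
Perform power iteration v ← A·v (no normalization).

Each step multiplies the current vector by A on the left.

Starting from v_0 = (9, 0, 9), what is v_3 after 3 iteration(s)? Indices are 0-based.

v_3 = (8, 0, 3)

v_0 = (9, 0, 9).
v_1 = A·v_0 = (6, 0, 10).
v_2 = A·v_1 = (9, 7, 2).
v_3 = A·v_2 = (8, 0, 3).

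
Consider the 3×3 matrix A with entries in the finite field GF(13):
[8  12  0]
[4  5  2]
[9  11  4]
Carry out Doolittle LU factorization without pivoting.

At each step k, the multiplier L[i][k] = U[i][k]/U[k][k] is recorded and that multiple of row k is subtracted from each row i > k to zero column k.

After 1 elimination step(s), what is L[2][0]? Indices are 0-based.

L[2][0] = 6

Step 1: pivot at (0,0) is 8.
  row1 ← row1 − (7)·row0  ⇒  L[1][0]=7, U row1=(0, 12, 2)
  row2 ← row2 − (6)·row0  ⇒  L[2][0]=6, U row2=(0, 4, 4)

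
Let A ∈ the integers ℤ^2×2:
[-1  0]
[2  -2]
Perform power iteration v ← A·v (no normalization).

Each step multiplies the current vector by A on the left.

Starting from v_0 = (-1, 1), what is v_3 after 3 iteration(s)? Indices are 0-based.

v_3 = (1, -22)

v_0 = (-1, 1).
v_1 = A·v_0 = (1, -4).
v_2 = A·v_1 = (-1, 10).
v_3 = A·v_2 = (1, -22).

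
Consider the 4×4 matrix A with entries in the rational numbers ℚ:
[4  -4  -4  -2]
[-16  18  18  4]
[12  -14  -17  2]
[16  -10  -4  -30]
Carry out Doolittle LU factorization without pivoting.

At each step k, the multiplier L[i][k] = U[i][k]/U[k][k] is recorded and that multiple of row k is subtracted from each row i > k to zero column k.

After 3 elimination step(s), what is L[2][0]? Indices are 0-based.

L[2][0] = 3

k=0: U[0][0]=4
  eliminate (1,0): mult=-4, new row 1: (0, 2, 2, -4); set L[1][0]=-4
  eliminate (2,0): mult=3, new row 2: (0, -2, -5, 8); set L[2][0]=3
  eliminate (3,0): mult=4, new row 3: (0, 6, 12, -22); set L[3][0]=4
k=1: U[1][1]=2
  eliminate (2,1): mult=-1, new row 2: (0, 0, -3, 4); set L[2][1]=-1
  eliminate (3,1): mult=3, new row 3: (0, 0, 6, -10); set L[3][1]=3
k=2: U[2][2]=-3
  eliminate (3,2): mult=-2, new row 3: (0, 0, 0, -2); set L[3][2]=-2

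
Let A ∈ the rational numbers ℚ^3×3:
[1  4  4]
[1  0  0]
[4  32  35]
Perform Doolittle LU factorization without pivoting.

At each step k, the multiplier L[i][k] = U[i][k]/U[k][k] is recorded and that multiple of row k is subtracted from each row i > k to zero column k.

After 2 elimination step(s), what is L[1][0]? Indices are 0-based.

k=0: U[0][0]=1
  eliminate (1,0): mult=1, new row 1: (0, -4, -4); set L[1][0]=1
  eliminate (2,0): mult=4, new row 2: (0, 16, 19); set L[2][0]=4
k=1: U[1][1]=-4
  eliminate (2,1): mult=-4, new row 2: (0, 0, 3); set L[2][1]=-4

L[1][0] = 1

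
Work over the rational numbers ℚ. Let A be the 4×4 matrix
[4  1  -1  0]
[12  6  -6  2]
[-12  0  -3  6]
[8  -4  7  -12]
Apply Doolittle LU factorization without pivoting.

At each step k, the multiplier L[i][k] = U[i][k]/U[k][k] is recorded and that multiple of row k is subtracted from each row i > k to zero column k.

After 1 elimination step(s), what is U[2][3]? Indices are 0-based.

U[2][3] = 6

k=0: U[0][0]=4
  eliminate (1,0): mult=3, new row 1: (0, 3, -3, 2); set L[1][0]=3
  eliminate (2,0): mult=-3, new row 2: (0, 3, -6, 6); set L[2][0]=-3
  eliminate (3,0): mult=2, new row 3: (0, -6, 9, -12); set L[3][0]=2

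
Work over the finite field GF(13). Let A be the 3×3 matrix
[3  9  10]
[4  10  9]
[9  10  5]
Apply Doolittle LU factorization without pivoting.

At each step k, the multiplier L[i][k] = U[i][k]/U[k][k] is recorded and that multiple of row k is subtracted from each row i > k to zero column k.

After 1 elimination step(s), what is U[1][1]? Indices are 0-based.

U[1][1] = 11

Step 1: pivot at (0,0) is 3.
  row1 ← row1 − (10)·row0  ⇒  L[1][0]=10, U row1=(0, 11, 0)
  row2 ← row2 − (3)·row0  ⇒  L[2][0]=3, U row2=(0, 9, 1)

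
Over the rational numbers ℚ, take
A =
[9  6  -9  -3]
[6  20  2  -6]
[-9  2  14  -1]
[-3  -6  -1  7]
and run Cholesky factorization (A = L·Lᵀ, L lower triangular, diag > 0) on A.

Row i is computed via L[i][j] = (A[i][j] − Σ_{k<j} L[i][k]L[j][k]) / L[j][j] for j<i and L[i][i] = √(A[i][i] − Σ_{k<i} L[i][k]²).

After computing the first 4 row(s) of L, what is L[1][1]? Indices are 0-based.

Step 1: L[0][0] = √(9) = 3.
  L[1][0] = (6) / L[0][0] = 2.
Step 2: L[1][1] = √(16) = 4.
  L[2][0] = (-9) / L[0][0] = -3.
  L[2][1] = (8) / L[1][1] = 2.
Step 3: L[2][2] = √(1) = 1.
  L[3][0] = (-3) / L[0][0] = -1.
  L[3][1] = (-4) / L[1][1] = -1.
  L[3][2] = (-2) / L[2][2] = -2.
Step 4: L[3][3] = √(1) = 1.

L[1][1] = 4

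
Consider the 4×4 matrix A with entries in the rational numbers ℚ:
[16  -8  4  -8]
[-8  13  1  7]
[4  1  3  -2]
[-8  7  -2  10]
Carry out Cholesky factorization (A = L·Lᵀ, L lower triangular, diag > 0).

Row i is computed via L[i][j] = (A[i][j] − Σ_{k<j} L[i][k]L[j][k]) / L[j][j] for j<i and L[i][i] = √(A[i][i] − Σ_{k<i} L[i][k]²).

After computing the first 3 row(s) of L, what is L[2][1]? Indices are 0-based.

L[2][1] = 1

Step 1: L[0][0] = √(16) = 4.
  L[1][0] = (-8) / L[0][0] = -2.
Step 2: L[1][1] = √(9) = 3.
  L[2][0] = (4) / L[0][0] = 1.
  L[2][1] = (3) / L[1][1] = 1.
Step 3: L[2][2] = √(1) = 1.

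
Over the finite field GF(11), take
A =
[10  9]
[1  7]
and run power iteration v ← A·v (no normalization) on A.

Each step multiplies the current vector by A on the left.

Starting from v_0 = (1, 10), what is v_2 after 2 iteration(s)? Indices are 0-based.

v_2 = (0, 3)

v_0 = (1, 10).
v_1 = A·v_0 = (1, 5).
v_2 = A·v_1 = (0, 3).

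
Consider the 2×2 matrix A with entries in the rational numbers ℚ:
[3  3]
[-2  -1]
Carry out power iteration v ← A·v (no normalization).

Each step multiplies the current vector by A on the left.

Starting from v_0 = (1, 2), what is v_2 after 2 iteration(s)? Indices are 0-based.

v_0 = (1, 2).
v_1 = A·v_0 = (9, -4).
v_2 = A·v_1 = (15, -14).

v_2 = (15, -14)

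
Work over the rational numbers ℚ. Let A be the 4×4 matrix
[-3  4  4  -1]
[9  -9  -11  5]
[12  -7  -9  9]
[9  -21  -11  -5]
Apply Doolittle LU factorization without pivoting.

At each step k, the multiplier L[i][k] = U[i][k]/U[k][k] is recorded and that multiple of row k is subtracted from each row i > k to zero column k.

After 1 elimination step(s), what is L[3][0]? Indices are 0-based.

L[3][0] = -3

[col 0] pivot -3
  R1 -= -3*R0 → (0, 3, 1, 2)  (L[1][0] := -3)
  R2 -= -4*R0 → (0, 9, 7, 5)  (L[2][0] := -4)
  R3 -= -3*R0 → (0, -9, 1, -8)  (L[3][0] := -3)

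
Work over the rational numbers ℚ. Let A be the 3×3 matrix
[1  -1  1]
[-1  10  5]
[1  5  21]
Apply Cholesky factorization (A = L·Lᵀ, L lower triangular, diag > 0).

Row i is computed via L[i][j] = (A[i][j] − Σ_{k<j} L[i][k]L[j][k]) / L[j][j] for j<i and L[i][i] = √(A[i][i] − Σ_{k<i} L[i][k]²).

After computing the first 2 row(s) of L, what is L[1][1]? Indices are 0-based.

L[1][1] = 3

Step 1: L[0][0] = √(1) = 1.
  L[1][0] = (-1) / L[0][0] = -1.
Step 2: L[1][1] = √(9) = 3.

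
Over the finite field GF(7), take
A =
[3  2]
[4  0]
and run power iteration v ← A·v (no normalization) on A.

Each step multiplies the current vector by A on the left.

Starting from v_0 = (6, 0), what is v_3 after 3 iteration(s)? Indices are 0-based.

v_0 = (6, 0).
v_1 = A·v_0 = (4, 3).
v_2 = A·v_1 = (4, 2).
v_3 = A·v_2 = (2, 2).

v_3 = (2, 2)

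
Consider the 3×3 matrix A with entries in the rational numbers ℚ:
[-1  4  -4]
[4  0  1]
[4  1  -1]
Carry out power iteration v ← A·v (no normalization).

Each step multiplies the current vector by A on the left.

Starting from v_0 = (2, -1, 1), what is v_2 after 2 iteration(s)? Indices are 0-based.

v_0 = (2, -1, 1).
v_1 = A·v_0 = (-10, 9, 6).
v_2 = A·v_1 = (22, -34, -37).

v_2 = (22, -34, -37)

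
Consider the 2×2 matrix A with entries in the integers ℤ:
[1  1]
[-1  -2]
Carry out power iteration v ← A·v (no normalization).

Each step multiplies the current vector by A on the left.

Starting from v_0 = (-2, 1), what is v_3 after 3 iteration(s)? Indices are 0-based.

v_3 = (0, -1)

v_0 = (-2, 1).
v_1 = A·v_0 = (-1, 0).
v_2 = A·v_1 = (-1, 1).
v_3 = A·v_2 = (0, -1).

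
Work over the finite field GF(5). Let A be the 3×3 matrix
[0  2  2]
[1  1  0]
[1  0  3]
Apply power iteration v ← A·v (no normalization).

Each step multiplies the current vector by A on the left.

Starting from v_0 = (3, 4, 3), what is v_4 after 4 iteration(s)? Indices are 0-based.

v_4 = (4, 1, 1)

v_0 = (3, 4, 3).
v_1 = A·v_0 = (4, 2, 2).
v_2 = A·v_1 = (3, 1, 0).
v_3 = A·v_2 = (2, 4, 3).
v_4 = A·v_3 = (4, 1, 1).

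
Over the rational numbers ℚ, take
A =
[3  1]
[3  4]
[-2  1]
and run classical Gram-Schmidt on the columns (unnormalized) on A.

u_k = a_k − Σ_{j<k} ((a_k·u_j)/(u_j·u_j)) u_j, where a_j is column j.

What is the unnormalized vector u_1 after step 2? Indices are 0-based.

u_1 = (-17/22, 49/22, 24/11)

Step 1: u_0 = a_0 = (3, 3, -2).
Step 2: u_1 = a_1 − (13/22)·u_0 = (-17/22, 49/22, 24/11).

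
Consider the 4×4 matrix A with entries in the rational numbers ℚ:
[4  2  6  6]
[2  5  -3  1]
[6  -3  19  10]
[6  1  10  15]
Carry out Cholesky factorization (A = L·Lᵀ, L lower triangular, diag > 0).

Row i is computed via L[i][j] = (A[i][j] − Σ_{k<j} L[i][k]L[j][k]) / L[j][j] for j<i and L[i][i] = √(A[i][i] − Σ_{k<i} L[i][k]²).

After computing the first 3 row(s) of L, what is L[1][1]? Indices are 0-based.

L[1][1] = 2

Step 1: L[0][0] = √(4) = 2.
  L[1][0] = (2) / L[0][0] = 1.
Step 2: L[1][1] = √(4) = 2.
  L[2][0] = (6) / L[0][0] = 3.
  L[2][1] = (-6) / L[1][1] = -3.
Step 3: L[2][2] = √(1) = 1.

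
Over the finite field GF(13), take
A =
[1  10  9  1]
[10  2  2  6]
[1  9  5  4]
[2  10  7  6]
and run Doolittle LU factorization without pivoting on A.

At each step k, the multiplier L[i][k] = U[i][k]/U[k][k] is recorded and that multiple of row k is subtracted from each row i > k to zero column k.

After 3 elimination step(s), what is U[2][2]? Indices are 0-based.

U[2][2] = 3

Step 1: pivot at (0,0) is 1.
  row1 ← row1 − (10)·row0  ⇒  L[1][0]=10, U row1=(0, 6, 3, 9)
  row2 ← row2 − (1)·row0  ⇒  L[2][0]=1, U row2=(0, 12, 9, 3)
  row3 ← row3 − (2)·row0  ⇒  L[3][0]=2, U row3=(0, 3, 2, 4)
Step 2: pivot at (1,1) is 6.
  row2 ← row2 − (2)·row1  ⇒  L[2][1]=2, U row2=(0, 0, 3, 11)
  row3 ← row3 − (7)·row1  ⇒  L[3][1]=7, U row3=(0, 0, 7, 6)
Step 3: pivot at (2,2) is 3.
  row3 ← row3 − (11)·row2  ⇒  L[3][2]=11, U row3=(0, 0, 0, 2)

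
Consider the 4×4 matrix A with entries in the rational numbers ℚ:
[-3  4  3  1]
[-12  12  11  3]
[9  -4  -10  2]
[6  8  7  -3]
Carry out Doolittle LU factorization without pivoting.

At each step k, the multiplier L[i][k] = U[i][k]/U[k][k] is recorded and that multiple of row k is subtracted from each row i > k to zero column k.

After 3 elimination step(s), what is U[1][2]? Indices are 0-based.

k=0: U[0][0]=-3
  eliminate (1,0): mult=4, new row 1: (0, -4, -1, -1); set L[1][0]=4
  eliminate (2,0): mult=-3, new row 2: (0, 8, -1, 5); set L[2][0]=-3
  eliminate (3,0): mult=-2, new row 3: (0, 16, 13, -1); set L[3][0]=-2
k=1: U[1][1]=-4
  eliminate (2,1): mult=-2, new row 2: (0, 0, -3, 3); set L[2][1]=-2
  eliminate (3,1): mult=-4, new row 3: (0, 0, 9, -5); set L[3][1]=-4
k=2: U[2][2]=-3
  eliminate (3,2): mult=-3, new row 3: (0, 0, 0, 4); set L[3][2]=-3

U[1][2] = -1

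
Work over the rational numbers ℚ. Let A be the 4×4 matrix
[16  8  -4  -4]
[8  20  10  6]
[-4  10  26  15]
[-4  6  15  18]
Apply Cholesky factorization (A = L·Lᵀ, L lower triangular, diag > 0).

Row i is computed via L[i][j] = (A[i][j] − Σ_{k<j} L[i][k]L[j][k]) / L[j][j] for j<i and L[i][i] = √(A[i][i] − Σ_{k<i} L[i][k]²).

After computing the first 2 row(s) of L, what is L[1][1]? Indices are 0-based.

Step 1: L[0][0] = √(16) = 4.
  L[1][0] = (8) / L[0][0] = 2.
Step 2: L[1][1] = √(16) = 4.

L[1][1] = 4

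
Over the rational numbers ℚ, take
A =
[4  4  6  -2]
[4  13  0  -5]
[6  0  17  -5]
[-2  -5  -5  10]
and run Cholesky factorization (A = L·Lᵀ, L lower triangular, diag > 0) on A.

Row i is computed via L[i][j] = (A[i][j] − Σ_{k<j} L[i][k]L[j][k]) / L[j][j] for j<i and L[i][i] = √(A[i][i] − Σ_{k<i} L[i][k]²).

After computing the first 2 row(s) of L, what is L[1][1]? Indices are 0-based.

L[1][1] = 3

Step 1: L[0][0] = √(4) = 2.
  L[1][0] = (4) / L[0][0] = 2.
Step 2: L[1][1] = √(9) = 3.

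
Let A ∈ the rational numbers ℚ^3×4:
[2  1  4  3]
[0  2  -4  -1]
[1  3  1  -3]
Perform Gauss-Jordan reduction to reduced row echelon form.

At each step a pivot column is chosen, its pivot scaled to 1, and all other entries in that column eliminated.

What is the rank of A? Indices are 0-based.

rank = 3

[1] R0 /= 2  ⇒  (1, 1/2, 2, 3/2)
     R2 -= 1·R0  ⇒  (0, 5/2, -1, -9/2)
[2] R1 /= 2  ⇒  (0, 1, -2, -1/2)
     R0 -= 1/2·R1  ⇒  (1, 0, 3, 7/4)
     R2 -= 5/2·R1  ⇒  (0, 0, 4, -13/4)
[3] R2 /= 4  ⇒  (0, 0, 1, -13/16)
     R0 -= 3·R2  ⇒  (1, 0, 0, 67/16)
     R1 -= -2·R2  ⇒  (0, 1, 0, -17/8)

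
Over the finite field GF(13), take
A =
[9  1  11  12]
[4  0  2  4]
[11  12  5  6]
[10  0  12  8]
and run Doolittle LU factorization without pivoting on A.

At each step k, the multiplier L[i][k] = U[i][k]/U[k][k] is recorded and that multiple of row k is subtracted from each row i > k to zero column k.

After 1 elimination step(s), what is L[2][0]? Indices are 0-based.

k=0: U[0][0]=9
  eliminate (1,0): mult=12, new row 1: (0, 1, 0, 3); set L[1][0]=12
  eliminate (2,0): mult=7, new row 2: (0, 5, 6, 0); set L[2][0]=7
  eliminate (3,0): mult=4, new row 3: (0, 9, 7, 12); set L[3][0]=4

L[2][0] = 7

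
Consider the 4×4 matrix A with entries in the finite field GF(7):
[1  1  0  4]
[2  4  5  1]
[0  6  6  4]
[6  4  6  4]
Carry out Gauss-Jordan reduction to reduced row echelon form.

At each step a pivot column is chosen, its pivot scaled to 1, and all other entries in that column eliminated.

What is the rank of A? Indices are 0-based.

pivot(0,0)=1: scale R0 → (1, 1, 0, 4)
  clear (1,0): R1 −= (2)R0 → (0, 2, 5, 0)
  clear (3,0): R3 −= (6)R0 → (0, 5, 6, 1)
pivot(1,1)=2: scale R1 → (0, 1, 6, 0)
  clear (0,1): R0 −= (1)R1 → (1, 0, 1, 4)
  clear (2,1): R2 −= (6)R1 → (0, 0, 5, 4)
  clear (3,1): R3 −= (5)R1 → (0, 0, 4, 1)
pivot(2,2)=5: scale R2 → (0, 0, 1, 5)
  clear (0,2): R0 −= (1)R2 → (1, 0, 0, 6)
  clear (1,2): R1 −= (6)R2 → (0, 1, 0, 5)
  clear (3,2): R3 −= (4)R2 → (0, 0, 0, 2)
pivot(3,3)=2: scale R3 → (0, 0, 0, 1)
  clear (0,3): R0 −= (6)R3 → (1, 0, 0, 0)
  clear (1,3): R1 −= (5)R3 → (0, 1, 0, 0)
  clear (2,3): R2 −= (5)R3 → (0, 0, 1, 0)

rank = 4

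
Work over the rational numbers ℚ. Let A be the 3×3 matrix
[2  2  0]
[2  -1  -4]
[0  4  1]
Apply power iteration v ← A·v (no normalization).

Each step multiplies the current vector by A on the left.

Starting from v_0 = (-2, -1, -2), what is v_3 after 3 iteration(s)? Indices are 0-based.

v_0 = (-2, -1, -2).
v_1 = A·v_0 = (-6, 5, -6).
v_2 = A·v_1 = (-2, 7, 14).
v_3 = A·v_2 = (10, -67, 42).

v_3 = (10, -67, 42)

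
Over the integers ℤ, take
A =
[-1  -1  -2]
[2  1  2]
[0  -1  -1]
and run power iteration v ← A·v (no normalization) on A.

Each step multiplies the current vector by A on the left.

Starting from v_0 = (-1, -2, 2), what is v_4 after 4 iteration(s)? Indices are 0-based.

v_4 = (-5, 6, -2)

v_0 = (-1, -2, 2).
v_1 = A·v_0 = (-1, 0, 0).
v_2 = A·v_1 = (1, -2, 0).
v_3 = A·v_2 = (1, 0, 2).
v_4 = A·v_3 = (-5, 6, -2).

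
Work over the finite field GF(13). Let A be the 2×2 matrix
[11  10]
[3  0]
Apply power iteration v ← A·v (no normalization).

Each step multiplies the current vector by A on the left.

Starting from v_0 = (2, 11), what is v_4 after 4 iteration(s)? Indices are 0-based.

v_0 = (2, 11).
v_1 = A·v_0 = (2, 6).
v_2 = A·v_1 = (4, 6).
v_3 = A·v_2 = (0, 12).
v_4 = A·v_3 = (3, 0).

v_4 = (3, 0)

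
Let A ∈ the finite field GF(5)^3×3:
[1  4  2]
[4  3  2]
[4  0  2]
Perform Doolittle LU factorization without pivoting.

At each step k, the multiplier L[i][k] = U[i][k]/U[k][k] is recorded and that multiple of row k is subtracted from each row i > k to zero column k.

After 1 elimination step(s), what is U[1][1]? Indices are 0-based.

U[1][1] = 2

[col 0] pivot 1
  R1 -= 4*R0 → (0, 2, 4)  (L[1][0] := 4)
  R2 -= 4*R0 → (0, 4, 4)  (L[2][0] := 4)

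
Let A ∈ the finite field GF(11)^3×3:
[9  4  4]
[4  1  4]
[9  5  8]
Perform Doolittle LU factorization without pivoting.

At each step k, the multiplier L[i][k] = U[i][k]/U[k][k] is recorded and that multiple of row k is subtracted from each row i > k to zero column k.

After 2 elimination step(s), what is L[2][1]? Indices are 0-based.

[col 0] pivot 9
  R1 -= 9*R0 → (0, 9, 1)  (L[1][0] := 9)
  R2 -= 1*R0 → (0, 1, 4)  (L[2][0] := 1)
[col 1] pivot 9
  R2 -= 5*R1 → (0, 0, 10)  (L[2][1] := 5)

L[2][1] = 5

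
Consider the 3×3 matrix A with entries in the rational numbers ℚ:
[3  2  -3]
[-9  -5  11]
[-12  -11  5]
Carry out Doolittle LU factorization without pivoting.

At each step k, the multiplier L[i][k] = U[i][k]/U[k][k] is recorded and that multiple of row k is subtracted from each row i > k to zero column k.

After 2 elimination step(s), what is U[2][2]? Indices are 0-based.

[col 0] pivot 3
  R1 -= -3*R0 → (0, 1, 2)  (L[1][0] := -3)
  R2 -= -4*R0 → (0, -3, -7)  (L[2][0] := -4)
[col 1] pivot 1
  R2 -= -3*R1 → (0, 0, -1)  (L[2][1] := -3)

U[2][2] = -1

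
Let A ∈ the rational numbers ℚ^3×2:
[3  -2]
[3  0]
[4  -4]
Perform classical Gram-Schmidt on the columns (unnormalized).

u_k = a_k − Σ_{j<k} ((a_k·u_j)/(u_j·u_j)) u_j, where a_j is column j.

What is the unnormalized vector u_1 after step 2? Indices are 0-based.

Step 1: u_0 = a_0 = (3, 3, 4).
Step 2: u_1 = a_1 − (-11/17)·u_0 = (-1/17, 33/17, -24/17).

u_1 = (-1/17, 33/17, -24/17)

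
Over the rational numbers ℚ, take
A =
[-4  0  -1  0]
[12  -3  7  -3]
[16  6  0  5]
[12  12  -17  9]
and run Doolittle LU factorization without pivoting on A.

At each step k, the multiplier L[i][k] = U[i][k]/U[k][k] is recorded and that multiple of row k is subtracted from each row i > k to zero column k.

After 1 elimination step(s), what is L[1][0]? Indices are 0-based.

L[1][0] = -3

k=0: U[0][0]=-4
  eliminate (1,0): mult=-3, new row 1: (0, -3, 4, -3); set L[1][0]=-3
  eliminate (2,0): mult=-4, new row 2: (0, 6, -4, 5); set L[2][0]=-4
  eliminate (3,0): mult=-3, new row 3: (0, 12, -20, 9); set L[3][0]=-3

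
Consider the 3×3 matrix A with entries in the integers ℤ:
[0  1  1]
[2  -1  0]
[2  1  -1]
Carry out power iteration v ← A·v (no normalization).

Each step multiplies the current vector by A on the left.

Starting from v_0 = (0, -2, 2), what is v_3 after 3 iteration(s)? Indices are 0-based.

v_0 = (0, -2, 2).
v_1 = A·v_0 = (0, 2, -4).
v_2 = A·v_1 = (-2, -2, 6).
v_3 = A·v_2 = (4, -2, -12).

v_3 = (4, -2, -12)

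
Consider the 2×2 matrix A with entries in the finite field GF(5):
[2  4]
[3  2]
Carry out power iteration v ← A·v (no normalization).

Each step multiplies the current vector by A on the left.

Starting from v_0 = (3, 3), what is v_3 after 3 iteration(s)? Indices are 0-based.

v_3 = (3, 1)

v_0 = (3, 3).
v_1 = A·v_0 = (3, 0).
v_2 = A·v_1 = (1, 4).
v_3 = A·v_2 = (3, 1).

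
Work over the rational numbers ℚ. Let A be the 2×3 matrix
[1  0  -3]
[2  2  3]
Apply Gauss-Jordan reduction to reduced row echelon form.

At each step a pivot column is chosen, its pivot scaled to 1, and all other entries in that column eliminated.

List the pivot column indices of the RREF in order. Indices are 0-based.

step 1: normalize row 0 (÷1) = (1, 0, -3)
  row 1: subtract 2×row0 = (0, 2, 9)
step 2: normalize row 1 (÷2) = (0, 1, 9/2)

pivot columns: 0, 1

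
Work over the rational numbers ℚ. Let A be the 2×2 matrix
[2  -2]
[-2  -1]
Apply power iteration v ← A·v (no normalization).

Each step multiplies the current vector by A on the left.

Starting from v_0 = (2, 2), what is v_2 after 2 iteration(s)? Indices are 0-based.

v_0 = (2, 2).
v_1 = A·v_0 = (0, -6).
v_2 = A·v_1 = (12, 6).

v_2 = (12, 6)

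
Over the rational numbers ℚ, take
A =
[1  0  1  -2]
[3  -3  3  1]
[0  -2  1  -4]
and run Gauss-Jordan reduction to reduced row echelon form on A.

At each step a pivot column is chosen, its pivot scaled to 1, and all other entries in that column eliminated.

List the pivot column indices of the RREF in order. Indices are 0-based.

pivot columns: 0, 1, 2

[1] R0 /= 1  ⇒  (1, 0, 1, -2)
     R1 -= 3·R0  ⇒  (0, -3, 0, 7)
[2] R1 /= -3  ⇒  (0, 1, 0, -7/3)
     R2 -= -2·R1  ⇒  (0, 0, 1, -26/3)
[3] R2 /= 1  ⇒  (0, 0, 1, -26/3)
     R0 -= 1·R2  ⇒  (1, 0, 0, 20/3)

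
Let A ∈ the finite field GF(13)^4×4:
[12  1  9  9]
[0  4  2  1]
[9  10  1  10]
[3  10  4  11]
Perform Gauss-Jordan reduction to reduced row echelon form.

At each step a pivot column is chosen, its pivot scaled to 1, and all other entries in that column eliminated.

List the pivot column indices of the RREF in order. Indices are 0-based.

step 1: normalize row 0 (÷12) = (1, 12, 4, 4)
  row 2: subtract 9×row0 = (0, 6, 4, 0)
  row 3: subtract 3×row0 = (0, 0, 5, 12)
step 2: normalize row 1 (÷4) = (0, 1, 7, 10)
  row 0: subtract 12×row1 = (1, 0, 11, 1)
  row 2: subtract 6×row1 = (0, 0, 1, 5)
step 3: normalize row 2 (÷1) = (0, 0, 1, 5)
  row 0: subtract 11×row2 = (1, 0, 0, 11)
  row 1: subtract 7×row2 = (0, 1, 0, 1)
  row 3: subtract 5×row2 = (0, 0, 0, 0)
skip col 3 (zero from row 3)

pivot columns: 0, 1, 2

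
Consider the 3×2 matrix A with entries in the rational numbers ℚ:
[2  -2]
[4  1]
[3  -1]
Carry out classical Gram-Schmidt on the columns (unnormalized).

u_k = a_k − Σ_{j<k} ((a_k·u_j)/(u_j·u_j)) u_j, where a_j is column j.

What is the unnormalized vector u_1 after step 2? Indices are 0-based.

Step 1: u_0 = a_0 = (2, 4, 3).
Step 2: u_1 = a_1 − (-3/29)·u_0 = (-52/29, 41/29, -20/29).

u_1 = (-52/29, 41/29, -20/29)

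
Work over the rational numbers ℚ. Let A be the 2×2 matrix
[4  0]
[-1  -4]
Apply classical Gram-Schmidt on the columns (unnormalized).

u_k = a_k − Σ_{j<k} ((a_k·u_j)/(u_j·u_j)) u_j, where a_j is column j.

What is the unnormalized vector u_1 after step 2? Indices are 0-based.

Step 1: u_0 = a_0 = (4, -1).
Step 2: u_1 = a_1 − (4/17)·u_0 = (-16/17, -64/17).

u_1 = (-16/17, -64/17)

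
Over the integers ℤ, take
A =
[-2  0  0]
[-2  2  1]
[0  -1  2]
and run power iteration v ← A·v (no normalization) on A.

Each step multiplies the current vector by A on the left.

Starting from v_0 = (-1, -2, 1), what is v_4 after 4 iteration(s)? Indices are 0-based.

v_0 = (-1, -2, 1).
v_1 = A·v_0 = (2, -1, 4).
v_2 = A·v_1 = (-4, -2, 9).
v_3 = A·v_2 = (8, 13, 20).
v_4 = A·v_3 = (-16, 30, 27).

v_4 = (-16, 30, 27)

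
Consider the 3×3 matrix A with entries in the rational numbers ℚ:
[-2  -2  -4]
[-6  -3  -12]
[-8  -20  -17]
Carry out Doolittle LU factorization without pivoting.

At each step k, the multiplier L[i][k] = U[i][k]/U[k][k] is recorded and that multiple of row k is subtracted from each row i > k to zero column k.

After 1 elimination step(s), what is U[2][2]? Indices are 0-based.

U[2][2] = -1

k=0: U[0][0]=-2
  eliminate (1,0): mult=3, new row 1: (0, 3, 0); set L[1][0]=3
  eliminate (2,0): mult=4, new row 2: (0, -12, -1); set L[2][0]=4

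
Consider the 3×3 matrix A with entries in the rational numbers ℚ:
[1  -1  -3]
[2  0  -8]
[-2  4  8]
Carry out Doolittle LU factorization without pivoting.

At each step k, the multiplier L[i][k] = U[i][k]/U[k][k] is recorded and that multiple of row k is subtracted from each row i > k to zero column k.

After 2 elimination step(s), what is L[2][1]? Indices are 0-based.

k=0: U[0][0]=1
  eliminate (1,0): mult=2, new row 1: (0, 2, -2); set L[1][0]=2
  eliminate (2,0): mult=-2, new row 2: (0, 2, 2); set L[2][0]=-2
k=1: U[1][1]=2
  eliminate (2,1): mult=1, new row 2: (0, 0, 4); set L[2][1]=1

L[2][1] = 1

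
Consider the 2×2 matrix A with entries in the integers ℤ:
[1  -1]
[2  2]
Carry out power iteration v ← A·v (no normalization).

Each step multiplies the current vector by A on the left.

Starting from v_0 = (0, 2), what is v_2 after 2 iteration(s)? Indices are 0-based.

v_0 = (0, 2).
v_1 = A·v_0 = (-2, 4).
v_2 = A·v_1 = (-6, 4).

v_2 = (-6, 4)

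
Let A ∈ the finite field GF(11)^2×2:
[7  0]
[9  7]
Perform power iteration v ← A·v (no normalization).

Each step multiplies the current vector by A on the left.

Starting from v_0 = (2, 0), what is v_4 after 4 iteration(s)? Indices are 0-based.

v_0 = (2, 0).
v_1 = A·v_0 = (3, 7).
v_2 = A·v_1 = (10, 10).
v_3 = A·v_2 = (4, 6).
v_4 = A·v_3 = (6, 1).

v_4 = (6, 1)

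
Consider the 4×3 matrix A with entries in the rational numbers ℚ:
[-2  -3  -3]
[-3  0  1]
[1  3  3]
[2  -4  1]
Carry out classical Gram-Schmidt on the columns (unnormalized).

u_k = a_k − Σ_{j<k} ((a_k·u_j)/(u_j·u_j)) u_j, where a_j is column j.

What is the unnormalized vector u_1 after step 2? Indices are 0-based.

u_1 = (-26/9, 1/6, 53/18, -37/9)

Step 1: u_0 = a_0 = (-2, -3, 1, 2).
Step 2: u_1 = a_1 − (1/18)·u_0 = (-26/9, 1/6, 53/18, -37/9).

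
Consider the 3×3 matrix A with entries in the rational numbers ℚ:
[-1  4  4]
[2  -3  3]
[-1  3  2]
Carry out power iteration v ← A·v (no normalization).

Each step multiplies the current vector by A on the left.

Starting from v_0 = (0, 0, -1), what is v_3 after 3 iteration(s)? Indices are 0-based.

v_3 = (-40, -44, -17)

v_0 = (0, 0, -1).
v_1 = A·v_0 = (-4, -3, -2).
v_2 = A·v_1 = (-16, -5, -9).
v_3 = A·v_2 = (-40, -44, -17).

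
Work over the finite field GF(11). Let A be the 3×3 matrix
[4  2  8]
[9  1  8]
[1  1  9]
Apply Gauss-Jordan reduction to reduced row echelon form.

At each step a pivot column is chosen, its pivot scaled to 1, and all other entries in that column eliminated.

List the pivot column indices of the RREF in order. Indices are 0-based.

pivot columns: 0, 1, 2

pivot(0,0)=4: scale R0 → (1, 6, 2)
  clear (1,0): R1 −= (9)R0 → (0, 2, 1)
  clear (2,0): R2 −= (1)R0 → (0, 6, 7)
pivot(1,1)=2: scale R1 → (0, 1, 6)
  clear (0,1): R0 −= (6)R1 → (1, 0, 10)
  clear (2,1): R2 −= (6)R1 → (0, 0, 4)
pivot(2,2)=4: scale R2 → (0, 0, 1)
  clear (0,2): R0 −= (10)R2 → (1, 0, 0)
  clear (1,2): R1 −= (6)R2 → (0, 1, 0)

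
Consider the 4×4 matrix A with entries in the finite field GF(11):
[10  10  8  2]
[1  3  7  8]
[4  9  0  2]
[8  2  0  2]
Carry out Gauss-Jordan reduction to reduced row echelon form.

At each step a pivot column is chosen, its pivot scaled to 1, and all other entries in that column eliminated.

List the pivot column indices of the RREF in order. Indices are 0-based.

pivot columns: 0, 1, 2, 3

pivot(0,0)=10: scale R0 → (1, 1, 3, 9)
  clear (1,0): R1 −= (1)R0 → (0, 2, 4, 10)
  clear (2,0): R2 −= (4)R0 → (0, 5, 10, 10)
  clear (3,0): R3 −= (8)R0 → (0, 5, 9, 7)
pivot(1,1)=2: scale R1 → (0, 1, 2, 5)
  clear (0,1): R0 −= (1)R1 → (1, 0, 1, 4)
  clear (2,1): R2 −= (5)R1 → (0, 0, 0, 7)
  clear (3,1): R3 −= (5)R1 → (0, 0, 10, 4)
pivot(2,2): swap R2↔R3
pivot(2,2)=10: scale R2 → (0, 0, 1, 7)
  clear (0,2): R0 −= (1)R2 → (1, 0, 0, 8)
  clear (1,2): R1 −= (2)R2 → (0, 1, 0, 2)
pivot(3,3)=7: scale R3 → (0, 0, 0, 1)
  clear (0,3): R0 −= (8)R3 → (1, 0, 0, 0)
  clear (1,3): R1 −= (2)R3 → (0, 1, 0, 0)
  clear (2,3): R2 −= (7)R3 → (0, 0, 1, 0)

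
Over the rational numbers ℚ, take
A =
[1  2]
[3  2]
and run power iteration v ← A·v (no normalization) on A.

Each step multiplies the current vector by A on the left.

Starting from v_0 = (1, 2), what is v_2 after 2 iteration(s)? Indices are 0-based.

v_0 = (1, 2).
v_1 = A·v_0 = (5, 7).
v_2 = A·v_1 = (19, 29).

v_2 = (19, 29)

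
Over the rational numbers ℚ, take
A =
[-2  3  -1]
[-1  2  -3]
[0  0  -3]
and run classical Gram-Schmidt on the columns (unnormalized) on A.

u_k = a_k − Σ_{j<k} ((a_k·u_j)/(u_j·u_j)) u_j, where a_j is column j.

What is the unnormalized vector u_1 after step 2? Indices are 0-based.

Step 1: u_0 = a_0 = (-2, -1, 0).
Step 2: u_1 = a_1 − (-8/5)·u_0 = (-1/5, 2/5, 0).

u_1 = (-1/5, 2/5, 0)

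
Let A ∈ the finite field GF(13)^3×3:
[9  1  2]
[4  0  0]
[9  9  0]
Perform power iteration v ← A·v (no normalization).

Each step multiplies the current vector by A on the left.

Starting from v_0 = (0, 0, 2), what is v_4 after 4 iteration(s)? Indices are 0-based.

v_0 = (0, 0, 2).
v_1 = A·v_0 = (4, 0, 0).
v_2 = A·v_1 = (10, 3, 10).
v_3 = A·v_2 = (9, 1, 0).
v_4 = A·v_3 = (4, 10, 12).

v_4 = (4, 10, 12)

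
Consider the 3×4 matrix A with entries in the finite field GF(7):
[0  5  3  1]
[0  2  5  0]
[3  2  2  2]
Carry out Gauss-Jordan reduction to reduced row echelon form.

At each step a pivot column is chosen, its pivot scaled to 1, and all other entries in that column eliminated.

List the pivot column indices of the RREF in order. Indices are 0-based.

pivot(0,0): swap R0↔R2
pivot(0,0)=3: scale R0 → (1, 3, 3, 3)
pivot(1,1)=2: scale R1 → (0, 1, 6, 0)
  clear (0,1): R0 −= (3)R1 → (1, 0, 6, 3)
  clear (2,1): R2 −= (5)R1 → (0, 0, 1, 1)
pivot(2,2)=1: scale R2 → (0, 0, 1, 1)
  clear (0,2): R0 −= (6)R2 → (1, 0, 0, 4)
  clear (1,2): R1 −= (6)R2 → (0, 1, 0, 1)

pivot columns: 0, 1, 2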